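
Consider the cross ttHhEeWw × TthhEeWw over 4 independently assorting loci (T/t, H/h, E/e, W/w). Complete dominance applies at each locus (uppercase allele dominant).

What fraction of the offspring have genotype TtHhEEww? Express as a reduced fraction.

ttHhEeWw gametes: tHEW×2, tHEw×2, tHeW×2, tHew×2, thEW×2, thEw×2, theW×2, thew×2
TthhEeWw gametes: ThEW×2, ThEw×2, TheW×2, Thew×2, thEW×2, thEw×2, theW×2, thew×2
ttHhEeWw×TthhEeWw grid (16·16=256): TtHhEEWW=4 TtHhEEWw=8 TtHhEEww=4 TtHhEeWW=8 TtHhEeWw=16 TtHhEeww=8 TtHheeWW=4 TtHheeWw=8 TtHheeww=4 TthhEEWW=4 TthhEEWw=8 TthhEEww=4 TthhEeWW=8 TthhEeWw=16 TthhEeww=8 TthheeWW=4 TthheeWw=8 Tthheeww=4 ttHhEEWW=4 ttHhEEWw=8 ttHhEEww=4 ttHhEeWW=8 ttHhEeWw=16 ttHhEeww=8 ttHheeWW=4 ttHheeWw=8 ttHheeww=4 tthhEEWW=4 tthhEEWw=8 tthhEEww=4 tthhEeWW=8 tthhEeWw=16 tthhEeww=8 tthheeWW=4 tthheeWw=8 tthheeww=4
TtHhEEww hits 4/256; gcd=4; 4÷4/256÷4 = 1/64

P(TtHhEEww) = 1/64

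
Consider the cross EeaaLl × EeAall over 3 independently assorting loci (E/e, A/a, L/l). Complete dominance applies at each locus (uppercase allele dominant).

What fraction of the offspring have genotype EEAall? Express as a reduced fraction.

EeaaLl gametes: EaL×2, Eal×2, eaL×2, eal×2
EeAall gametes: EAl×2, Eal×2, eAl×2, eal×2
EeaaLl×EeAall grid (8·8=64): EEAaLl=4 EEAall=4 EEaaLl=4 EEaall=4 EeAaLl=8 EeAall=8 EeaaLl=8 Eeaall=8 eeAaLl=4 eeAall=4 eeaaLl=4 eeaall=4
EEAall hits 4/64; gcd=4; 4÷4/64÷4 = 1/16

P(EEAall) = 1/16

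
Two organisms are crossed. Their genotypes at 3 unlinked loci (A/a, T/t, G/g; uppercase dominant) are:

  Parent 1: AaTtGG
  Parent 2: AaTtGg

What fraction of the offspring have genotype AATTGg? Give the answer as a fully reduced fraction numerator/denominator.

AaTtGG gametes: ATG×2, AtG×2, aTG×2, atG×2
AaTtGg gametes: ATG×1, ATg×1, AtG×1, Atg×1, aTG×1, aTg×1, atG×1, atg×1
AaTtGG×AaTtGg grid (8·8=64): AATTGG=2 AATTGg=2 AATtGG=4 AATtGg=4 AAttGG=2 AAttGg=2 AaTTGG=4 AaTTGg=4 AaTtGG=8 AaTtGg=8 AattGG=4 AattGg=4 aaTTGG=2 aaTTGg=2 aaTtGG=4 aaTtGg=4 aattGG=2 aattGg=2
AATTGg hits 2/64; gcd=2; 2÷2/64÷2 = 1/32

P(AATTGg) = 1/32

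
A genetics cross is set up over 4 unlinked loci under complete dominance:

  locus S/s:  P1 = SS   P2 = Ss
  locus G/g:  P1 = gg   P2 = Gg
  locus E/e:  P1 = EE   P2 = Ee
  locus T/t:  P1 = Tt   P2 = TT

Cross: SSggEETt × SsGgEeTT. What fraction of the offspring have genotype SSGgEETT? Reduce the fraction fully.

P(SSGgEETT) = 1/16

SSggEETt gametes: SgET×8, SgEt×8
SsGgEeTT gametes: SGET×2, SGeT×2, SgET×2, SgeT×2, sGET×2, sGeT×2, sgET×2, sgeT×2
SSggEETt×SsGgEeTT grid (16·16=256): SSGgEETT=16 SSGgEETt=16 SSGgEeTT=16 SSGgEeTt=16 SSggEETT=16 SSggEETt=16 SSggEeTT=16 SSggEeTt=16 SsGgEETT=16 SsGgEETt=16 SsGgEeTT=16 SsGgEeTt=16 SsggEETT=16 SsggEETt=16 SsggEeTT=16 SsggEeTt=16
SSGgEETT hits 16/256; gcd=16; 16÷16/256÷16 = 1/16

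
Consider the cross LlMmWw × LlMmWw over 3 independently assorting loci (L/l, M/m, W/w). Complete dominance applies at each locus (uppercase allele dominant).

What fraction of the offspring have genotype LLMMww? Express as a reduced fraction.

LlMmWw gametes: LMW×1, LMw×1, LmW×1, Lmw×1, lMW×1, lMw×1, lmW×1, lmw×1
LlMmWw gametes: LMW×1, LMw×1, LmW×1, Lmw×1, lMW×1, lMw×1, lmW×1, lmw×1
LlMmWw×LlMmWw grid (8·8=64): LLMMWW=1 LLMMWw=2 LLMMww=1 LLMmWW=2 LLMmWw=4 LLMmww=2 LLmmWW=1 LLmmWw=2 LLmmww=1 LlMMWW=2 LlMMWw=4 LlMMww=2 LlMmWW=4 LlMmWw=8 LlMmww=4 LlmmWW=2 LlmmWw=4 Llmmww=2 llMMWW=1 llMMWw=2 llMMww=1 llMmWW=2 llMmWw=4 llMmww=2 llmmWW=1 llmmWw=2 llmmww=1
LLMMww hits 1/64; gcd=1; 1÷1/64÷1 = 1/64

P(LLMMww) = 1/64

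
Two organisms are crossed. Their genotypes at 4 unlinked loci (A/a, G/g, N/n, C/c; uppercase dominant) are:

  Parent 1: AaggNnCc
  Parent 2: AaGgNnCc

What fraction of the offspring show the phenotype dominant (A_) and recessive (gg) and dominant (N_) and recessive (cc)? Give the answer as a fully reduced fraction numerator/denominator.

P(A_ gg N_ cc) = 9/128

AaggNnCc gametes: AgNC×2, AgNc×2, AgnC×2, Agnc×2, agNC×2, agNc×2, agnC×2, agnc×2
AaGgNnCc gametes: AGNC×1, AGNc×1, AGnC×1, AGnc×1, AgNC×1, AgNc×1, AgnC×1, Agnc×1, aGNC×1, aGNc×1, aGnC×1, aGnc×1, agNC×1, agNc×1, agnC×1, agnc×1
AaggNnCc×AaGgNnCc grid (16·16=256): AAGgNNCC=2 AAGgNNCc=4 AAGgNNcc=2 AAGgNnCC=4 AAGgNnCc=8 AAGgNncc=4 AAGgnnCC=2 AAGgnnCc=4 AAGgnncc=2 AAggNNCC=2 AAggNNCc=4 AAggNNcc=2 AAggNnCC=4 AAggNnCc=8 AAggNncc=4 AAggnnCC=2 AAggnnCc=4 AAggnncc=2 AaGgNNCC=4 AaGgNNCc=8 AaGgNNcc=4 AaGgNnCC=8 AaGgNnCc=16 AaGgNncc=8 AaGgnnCC=4 AaGgnnCc=8 AaGgnncc=4 AaggNNCC=4 AaggNNCc=8 AaggNNcc=4 AaggNnCC=8 AaggNnCc=16 AaggNncc=8 AaggnnCC=4 AaggnnCc=8 Aaggnncc=4 aaGgNNCC=2 aaGgNNCc=4 aaGgNNcc=2 aaGgNnCC=4 aaGgNnCc=8 aaGgNncc=4 aaGgnnCC=2 aaGgnnCc=4 aaGgnncc=2 aaggNNCC=2 aaggNNCc=4 aaggNNcc=2 aaggNnCC=4 aaggNnCc=8 aaggNncc=4 aaggnnCC=2 aaggnnCc=4 aaggnncc=2
A_ gg N_ cc hits 18/256; gcd=2; 18÷2/256÷2 = 9/128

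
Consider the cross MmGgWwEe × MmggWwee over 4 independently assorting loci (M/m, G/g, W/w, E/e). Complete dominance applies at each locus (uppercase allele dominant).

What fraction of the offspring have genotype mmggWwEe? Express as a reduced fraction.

P(mmggWwEe) = 1/32

MmGgWwEe gametes: MGWE×1, MGWe×1, MGwE×1, MGwe×1, MgWE×1, MgWe×1, MgwE×1, Mgwe×1, mGWE×1, mGWe×1, mGwE×1, mGwe×1, mgWE×1, mgWe×1, mgwE×1, mgwe×1
MmggWwee gametes: MgWe×4, Mgwe×4, mgWe×4, mgwe×4
MmGgWwEe×MmggWwee grid (16·16=256): MMGgWWEe=4 MMGgWWee=4 MMGgWwEe=8 MMGgWwee=8 MMGgwwEe=4 MMGgwwee=4 MMggWWEe=4 MMggWWee=4 MMggWwEe=8 MMggWwee=8 MMggwwEe=4 MMggwwee=4 MmGgWWEe=8 MmGgWWee=8 MmGgWwEe=16 MmGgWwee=16 MmGgwwEe=8 MmGgwwee=8 MmggWWEe=8 MmggWWee=8 MmggWwEe=16 MmggWwee=16 MmggwwEe=8 Mmggwwee=8 mmGgWWEe=4 mmGgWWee=4 mmGgWwEe=8 mmGgWwee=8 mmGgwwEe=4 mmGgwwee=4 mmggWWEe=4 mmggWWee=4 mmggWwEe=8 mmggWwee=8 mmggwwEe=4 mmggwwee=4
mmggWwEe hits 8/256; gcd=8; 8÷8/256÷8 = 1/32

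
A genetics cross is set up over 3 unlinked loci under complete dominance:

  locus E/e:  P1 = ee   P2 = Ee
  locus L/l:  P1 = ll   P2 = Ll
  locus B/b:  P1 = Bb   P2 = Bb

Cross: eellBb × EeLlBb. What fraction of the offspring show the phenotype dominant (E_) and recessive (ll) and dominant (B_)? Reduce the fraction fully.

P(E_ ll B_) = 3/16

eellBb gametes: elB×4, elb×4
EeLlBb gametes: ELB×1, ELb×1, ElB×1, Elb×1, eLB×1, eLb×1, elB×1, elb×1
eellBb×EeLlBb grid (8·8=64): EeLlBB=4 EeLlBb=8 EeLlbb=4 EellBB=4 EellBb=8 Eellbb=4 eeLlBB=4 eeLlBb=8 eeLlbb=4 eellBB=4 eellBb=8 eellbb=4
E_ ll B_ hits 12/64; gcd=4; 12÷4/64÷4 = 3/16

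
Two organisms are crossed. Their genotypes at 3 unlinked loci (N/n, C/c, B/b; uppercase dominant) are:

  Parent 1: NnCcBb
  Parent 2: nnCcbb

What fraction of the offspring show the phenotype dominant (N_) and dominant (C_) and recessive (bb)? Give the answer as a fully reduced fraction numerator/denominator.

NnCcBb gametes: NCB×1, NCb×1, NcB×1, Ncb×1, nCB×1, nCb×1, ncB×1, ncb×1
nnCcbb gametes: nCb×4, ncb×4
NnCcBb×nnCcbb grid (8·8=64): NnCCBb=4 NnCCbb=4 NnCcBb=8 NnCcbb=8 NnccBb=4 Nnccbb=4 nnCCBb=4 nnCCbb=4 nnCcBb=8 nnCcbb=8 nnccBb=4 nnccbb=4
N_ C_ bb hits 12/64; gcd=4; 12÷4/64÷4 = 3/16

P(N_ C_ bb) = 3/16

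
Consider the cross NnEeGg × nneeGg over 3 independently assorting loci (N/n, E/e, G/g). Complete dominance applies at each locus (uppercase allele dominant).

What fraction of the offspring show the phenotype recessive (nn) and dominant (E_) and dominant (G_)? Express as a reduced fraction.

P(nn E_ G_) = 3/16

NnEeGg gametes: NEG×1, NEg×1, NeG×1, Neg×1, nEG×1, nEg×1, neG×1, neg×1
nneeGg gametes: neG×4, neg×4
NnEeGg×nneeGg grid (8·8=64): NnEeGG=4 NnEeGg=8 NnEegg=4 NneeGG=4 NneeGg=8 Nneegg=4 nnEeGG=4 nnEeGg=8 nnEegg=4 nneeGG=4 nneeGg=8 nneegg=4
nn E_ G_ hits 12/64; gcd=4; 12÷4/64÷4 = 3/16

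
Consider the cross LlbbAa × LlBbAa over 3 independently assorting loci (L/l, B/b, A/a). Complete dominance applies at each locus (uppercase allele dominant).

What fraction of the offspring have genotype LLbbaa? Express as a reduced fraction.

P(LLbbaa) = 1/32

LlbbAa gametes: LbA×2, Lba×2, lbA×2, lba×2
LlBbAa gametes: LBA×1, LBa×1, LbA×1, Lba×1, lBA×1, lBa×1, lbA×1, lba×1
LlbbAa×LlBbAa grid (8·8=64): LLBbAA=2 LLBbAa=4 LLBbaa=2 LLbbAA=2 LLbbAa=4 LLbbaa=2 LlBbAA=4 LlBbAa=8 LlBbaa=4 LlbbAA=4 LlbbAa=8 Llbbaa=4 llBbAA=2 llBbAa=4 llBbaa=2 llbbAA=2 llbbAa=4 llbbaa=2
LLbbaa hits 2/64; gcd=2; 2÷2/64÷2 = 1/32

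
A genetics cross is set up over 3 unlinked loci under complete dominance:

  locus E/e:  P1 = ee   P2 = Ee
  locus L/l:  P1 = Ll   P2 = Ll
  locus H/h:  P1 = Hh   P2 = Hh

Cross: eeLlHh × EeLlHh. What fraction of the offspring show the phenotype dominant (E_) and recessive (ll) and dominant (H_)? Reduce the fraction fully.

P(E_ ll H_) = 3/32

eeLlHh gametes: eLH×2, eLh×2, elH×2, elh×2
EeLlHh gametes: ELH×1, ELh×1, ElH×1, Elh×1, eLH×1, eLh×1, elH×1, elh×1
eeLlHh×EeLlHh grid (8·8=64): EeLLHH=2 EeLLHh=4 EeLLhh=2 EeLlHH=4 EeLlHh=8 EeLlhh=4 EellHH=2 EellHh=4 Eellhh=2 eeLLHH=2 eeLLHh=4 eeLLhh=2 eeLlHH=4 eeLlHh=8 eeLlhh=4 eellHH=2 eellHh=4 eellhh=2
E_ ll H_ hits 6/64; gcd=2; 6÷2/64÷2 = 3/32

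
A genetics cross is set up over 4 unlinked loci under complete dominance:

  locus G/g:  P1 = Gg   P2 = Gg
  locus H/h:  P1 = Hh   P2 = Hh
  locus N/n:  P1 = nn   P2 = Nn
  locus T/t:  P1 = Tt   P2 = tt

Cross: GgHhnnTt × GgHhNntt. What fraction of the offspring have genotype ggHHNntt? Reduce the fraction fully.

GgHhnnTt gametes: GHnT×2, GHnt×2, GhnT×2, Ghnt×2, gHnT×2, gHnt×2, ghnT×2, ghnt×2
GgHhNntt gametes: GHNt×2, GHnt×2, GhNt×2, Ghnt×2, gHNt×2, gHnt×2, ghNt×2, ghnt×2
GgHhnnTt×GgHhNntt grid (16·16=256): GGHHNnTt=4 GGHHNntt=4 GGHHnnTt=4 GGHHnntt=4 GGHhNnTt=8 GGHhNntt=8 GGHhnnTt=8 GGHhnntt=8 GGhhNnTt=4 GGhhNntt=4 GGhhnnTt=4 GGhhnntt=4 GgHHNnTt=8 GgHHNntt=8 GgHHnnTt=8 GgHHnntt=8 GgHhNnTt=16 GgHhNntt=16 GgHhnnTt=16 GgHhnntt=16 GghhNnTt=8 GghhNntt=8 GghhnnTt=8 Gghhnntt=8 ggHHNnTt=4 ggHHNntt=4 ggHHnnTt=4 ggHHnntt=4 ggHhNnTt=8 ggHhNntt=8 ggHhnnTt=8 ggHhnntt=8 gghhNnTt=4 gghhNntt=4 gghhnnTt=4 gghhnntt=4
ggHHNntt hits 4/256; gcd=4; 4÷4/256÷4 = 1/64

P(ggHHNntt) = 1/64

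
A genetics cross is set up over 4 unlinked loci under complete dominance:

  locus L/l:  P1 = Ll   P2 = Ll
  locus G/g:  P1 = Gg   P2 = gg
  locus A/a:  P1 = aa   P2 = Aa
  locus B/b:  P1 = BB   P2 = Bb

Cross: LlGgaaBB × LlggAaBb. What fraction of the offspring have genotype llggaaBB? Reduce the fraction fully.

LlGgaaBB gametes: LGaB×4, LgaB×4, lGaB×4, lgaB×4
LlggAaBb gametes: LgAB×2, LgAb×2, LgaB×2, Lgab×2, lgAB×2, lgAb×2, lgaB×2, lgab×2
LlGgaaBB×LlggAaBb grid (16·16=256): LLGgAaBB=8 LLGgAaBb=8 LLGgaaBB=8 LLGgaaBb=8 LLggAaBB=8 LLggAaBb=8 LLggaaBB=8 LLggaaBb=8 LlGgAaBB=16 LlGgAaBb=16 LlGgaaBB=16 LlGgaaBb=16 LlggAaBB=16 LlggAaBb=16 LlggaaBB=16 LlggaaBb=16 llGgAaBB=8 llGgAaBb=8 llGgaaBB=8 llGgaaBb=8 llggAaBB=8 llggAaBb=8 llggaaBB=8 llggaaBb=8
llggaaBB hits 8/256; gcd=8; 8÷8/256÷8 = 1/32

P(llggaaBB) = 1/32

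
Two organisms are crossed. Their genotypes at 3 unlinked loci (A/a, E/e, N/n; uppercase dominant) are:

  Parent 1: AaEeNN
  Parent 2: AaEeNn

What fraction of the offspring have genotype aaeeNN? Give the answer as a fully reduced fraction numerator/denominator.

AaEeNN gametes: AEN×2, AeN×2, aEN×2, aeN×2
AaEeNn gametes: AEN×1, AEn×1, AeN×1, Aen×1, aEN×1, aEn×1, aeN×1, aen×1
AaEeNN×AaEeNn grid (8·8=64): AAEENN=2 AAEENn=2 AAEeNN=4 AAEeNn=4 AAeeNN=2 AAeeNn=2 AaEENN=4 AaEENn=4 AaEeNN=8 AaEeNn=8 AaeeNN=4 AaeeNn=4 aaEENN=2 aaEENn=2 aaEeNN=4 aaEeNn=4 aaeeNN=2 aaeeNn=2
aaeeNN hits 2/64; gcd=2; 2÷2/64÷2 = 1/32

P(aaeeNN) = 1/32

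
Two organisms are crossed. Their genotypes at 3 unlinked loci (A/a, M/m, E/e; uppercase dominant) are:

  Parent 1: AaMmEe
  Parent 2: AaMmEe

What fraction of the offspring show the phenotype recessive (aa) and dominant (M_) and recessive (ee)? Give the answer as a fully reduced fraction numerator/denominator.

AaMmEe gametes: AME×1, AMe×1, AmE×1, Ame×1, aME×1, aMe×1, amE×1, ame×1
AaMmEe gametes: AME×1, AMe×1, AmE×1, Ame×1, aME×1, aMe×1, amE×1, ame×1
AaMmEe×AaMmEe grid (8·8=64): AAMMEE=1 AAMMEe=2 AAMMee=1 AAMmEE=2 AAMmEe=4 AAMmee=2 AAmmEE=1 AAmmEe=2 AAmmee=1 AaMMEE=2 AaMMEe=4 AaMMee=2 AaMmEE=4 AaMmEe=8 AaMmee=4 AammEE=2 AammEe=4 Aammee=2 aaMMEE=1 aaMMEe=2 aaMMee=1 aaMmEE=2 aaMmEe=4 aaMmee=2 aammEE=1 aammEe=2 aammee=1
aa M_ ee hits 3/64; gcd=1; 3÷1/64÷1 = 3/64

P(aa M_ ee) = 3/64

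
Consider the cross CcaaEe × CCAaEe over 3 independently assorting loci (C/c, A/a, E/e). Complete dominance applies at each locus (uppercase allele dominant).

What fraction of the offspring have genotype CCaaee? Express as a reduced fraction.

CcaaEe gametes: CaE×2, Cae×2, caE×2, cae×2
CCAaEe gametes: CAE×2, CAe×2, CaE×2, Cae×2
CcaaEe×CCAaEe grid (8·8=64): CCAaEE=4 CCAaEe=8 CCAaee=4 CCaaEE=4 CCaaEe=8 CCaaee=4 CcAaEE=4 CcAaEe=8 CcAaee=4 CcaaEE=4 CcaaEe=8 Ccaaee=4
CCaaee hits 4/64; gcd=4; 4÷4/64÷4 = 1/16

P(CCaaee) = 1/16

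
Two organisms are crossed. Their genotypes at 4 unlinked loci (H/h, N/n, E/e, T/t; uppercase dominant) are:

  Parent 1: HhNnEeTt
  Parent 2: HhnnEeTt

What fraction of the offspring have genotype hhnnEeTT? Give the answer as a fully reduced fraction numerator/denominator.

HhNnEeTt gametes: HNET×1, HNEt×1, HNeT×1, HNet×1, HnET×1, HnEt×1, HneT×1, Hnet×1, hNET×1, hNEt×1, hNeT×1, hNet×1, hnET×1, hnEt×1, hneT×1, hnet×1
HhnnEeTt gametes: HnET×2, HnEt×2, HneT×2, Hnet×2, hnET×2, hnEt×2, hneT×2, hnet×2
HhNnEeTt×HhnnEeTt grid (16·16=256): HHNnEETT=2 HHNnEETt=4 HHNnEEtt=2 HHNnEeTT=4 HHNnEeTt=8 HHNnEett=4 HHNneeTT=2 HHNneeTt=4 HHNneett=2 HHnnEETT=2 HHnnEETt=4 HHnnEEtt=2 HHnnEeTT=4 HHnnEeTt=8 HHnnEett=4 HHnneeTT=2 HHnneeTt=4 HHnneett=2 HhNnEETT=4 HhNnEETt=8 HhNnEEtt=4 HhNnEeTT=8 HhNnEeTt=16 HhNnEett=8 HhNneeTT=4 HhNneeTt=8 HhNneett=4 HhnnEETT=4 HhnnEETt=8 HhnnEEtt=4 HhnnEeTT=8 HhnnEeTt=16 HhnnEett=8 HhnneeTT=4 HhnneeTt=8 Hhnneett=4 hhNnEETT=2 hhNnEETt=4 hhNnEEtt=2 hhNnEeTT=4 hhNnEeTt=8 hhNnEett=4 hhNneeTT=2 hhNneeTt=4 hhNneett=2 hhnnEETT=2 hhnnEETt=4 hhnnEEtt=2 hhnnEeTT=4 hhnnEeTt=8 hhnnEett=4 hhnneeTT=2 hhnneeTt=4 hhnneett=2
hhnnEeTT hits 4/256; gcd=4; 4÷4/256÷4 = 1/64

P(hhnnEeTT) = 1/64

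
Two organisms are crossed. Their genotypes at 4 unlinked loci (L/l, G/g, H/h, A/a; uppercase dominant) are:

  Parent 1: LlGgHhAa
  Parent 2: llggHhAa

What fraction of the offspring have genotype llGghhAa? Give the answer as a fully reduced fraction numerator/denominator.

LlGgHhAa gametes: LGHA×1, LGHa×1, LGhA×1, LGha×1, LgHA×1, LgHa×1, LghA×1, Lgha×1, lGHA×1, lGHa×1, lGhA×1, lGha×1, lgHA×1, lgHa×1, lghA×1, lgha×1
llggHhAa gametes: lgHA×4, lgHa×4, lghA×4, lgha×4
LlGgHhAa×llggHhAa grid (16·16=256): LlGgHHAA=4 LlGgHHAa=8 LlGgHHaa=4 LlGgHhAA=8 LlGgHhAa=16 LlGgHhaa=8 LlGghhAA=4 LlGghhAa=8 LlGghhaa=4 LlggHHAA=4 LlggHHAa=8 LlggHHaa=4 LlggHhAA=8 LlggHhAa=16 LlggHhaa=8 LlgghhAA=4 LlgghhAa=8 Llgghhaa=4 llGgHHAA=4 llGgHHAa=8 llGgHHaa=4 llGgHhAA=8 llGgHhAa=16 llGgHhaa=8 llGghhAA=4 llGghhAa=8 llGghhaa=4 llggHHAA=4 llggHHAa=8 llggHHaa=4 llggHhAA=8 llggHhAa=16 llggHhaa=8 llgghhAA=4 llgghhAa=8 llgghhaa=4
llGghhAa hits 8/256; gcd=8; 8÷8/256÷8 = 1/32

P(llGghhAa) = 1/32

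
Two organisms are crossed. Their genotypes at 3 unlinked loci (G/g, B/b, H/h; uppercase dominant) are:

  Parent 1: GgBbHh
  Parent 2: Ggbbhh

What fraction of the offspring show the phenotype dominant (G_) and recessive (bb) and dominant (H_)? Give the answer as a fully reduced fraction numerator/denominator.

GgBbHh gametes: GBH×1, GBh×1, GbH×1, Gbh×1, gBH×1, gBh×1, gbH×1, gbh×1
Ggbbhh gametes: Gbh×4, gbh×4
GgBbHh×Ggbbhh grid (8·8=64): GGBbHh=4 GGBbhh=4 GGbbHh=4 GGbbhh=4 GgBbHh=8 GgBbhh=8 GgbbHh=8 Ggbbhh=8 ggBbHh=4 ggBbhh=4 ggbbHh=4 ggbbhh=4
G_ bb H_ hits 12/64; gcd=4; 12÷4/64÷4 = 3/16

P(G_ bb H_) = 3/16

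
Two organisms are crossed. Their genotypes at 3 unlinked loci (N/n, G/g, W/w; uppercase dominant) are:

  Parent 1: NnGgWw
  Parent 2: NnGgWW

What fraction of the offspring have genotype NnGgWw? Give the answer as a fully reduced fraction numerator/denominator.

P(NnGgWw) = 1/8

NnGgWw gametes: NGW×1, NGw×1, NgW×1, Ngw×1, nGW×1, nGw×1, ngW×1, ngw×1
NnGgWW gametes: NGW×2, NgW×2, nGW×2, ngW×2
NnGgWw×NnGgWW grid (8·8=64): NNGGWW=2 NNGGWw=2 NNGgWW=4 NNGgWw=4 NNggWW=2 NNggWw=2 NnGGWW=4 NnGGWw=4 NnGgWW=8 NnGgWw=8 NnggWW=4 NnggWw=4 nnGGWW=2 nnGGWw=2 nnGgWW=4 nnGgWw=4 nnggWW=2 nnggWw=2
NnGgWw hits 8/64; gcd=8; 8÷8/64÷8 = 1/8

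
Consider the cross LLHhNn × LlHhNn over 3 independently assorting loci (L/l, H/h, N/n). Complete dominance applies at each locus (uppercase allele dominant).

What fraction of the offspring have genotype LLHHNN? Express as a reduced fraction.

LLHhNn gametes: LHN×2, LHn×2, LhN×2, Lhn×2
LlHhNn gametes: LHN×1, LHn×1, LhN×1, Lhn×1, lHN×1, lHn×1, lhN×1, lhn×1
LLHhNn×LlHhNn grid (8·8=64): LLHHNN=2 LLHHNn=4 LLHHnn=2 LLHhNN=4 LLHhNn=8 LLHhnn=4 LLhhNN=2 LLhhNn=4 LLhhnn=2 LlHHNN=2 LlHHNn=4 LlHHnn=2 LlHhNN=4 LlHhNn=8 LlHhnn=4 LlhhNN=2 LlhhNn=4 Llhhnn=2
LLHHNN hits 2/64; gcd=2; 2÷2/64÷2 = 1/32

P(LLHHNN) = 1/32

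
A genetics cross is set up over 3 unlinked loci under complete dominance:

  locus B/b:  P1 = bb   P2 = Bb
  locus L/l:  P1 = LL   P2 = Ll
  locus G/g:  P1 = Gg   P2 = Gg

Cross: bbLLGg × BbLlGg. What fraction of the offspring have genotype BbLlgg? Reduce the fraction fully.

bbLLGg gametes: bLG×4, bLg×4
BbLlGg gametes: BLG×1, BLg×1, BlG×1, Blg×1, bLG×1, bLg×1, blG×1, blg×1
bbLLGg×BbLlGg grid (8·8=64): BbLLGG=4 BbLLGg=8 BbLLgg=4 BbLlGG=4 BbLlGg=8 BbLlgg=4 bbLLGG=4 bbLLGg=8 bbLLgg=4 bbLlGG=4 bbLlGg=8 bbLlgg=4
BbLlgg hits 4/64; gcd=4; 4÷4/64÷4 = 1/16

P(BbLlgg) = 1/16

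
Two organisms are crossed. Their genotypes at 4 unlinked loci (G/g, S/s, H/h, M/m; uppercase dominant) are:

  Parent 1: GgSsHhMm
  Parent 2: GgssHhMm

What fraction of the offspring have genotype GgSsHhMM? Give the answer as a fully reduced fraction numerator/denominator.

GgSsHhMm gametes: GSHM×1, GSHm×1, GShM×1, GShm×1, GsHM×1, GsHm×1, GshM×1, Gshm×1, gSHM×1, gSHm×1, gShM×1, gShm×1, gsHM×1, gsHm×1, gshM×1, gshm×1
GgssHhMm gametes: GsHM×2, GsHm×2, GshM×2, Gshm×2, gsHM×2, gsHm×2, gshM×2, gshm×2
GgSsHhMm×GgssHhMm grid (16·16=256): GGSsHHMM=2 GGSsHHMm=4 GGSsHHmm=2 GGSsHhMM=4 GGSsHhMm=8 GGSsHhmm=4 GGSshhMM=2 GGSshhMm=4 GGSshhmm=2 GGssHHMM=2 GGssHHMm=4 GGssHHmm=2 GGssHhMM=4 GGssHhMm=8 GGssHhmm=4 GGsshhMM=2 GGsshhMm=4 GGsshhmm=2 GgSsHHMM=4 GgSsHHMm=8 GgSsHHmm=4 GgSsHhMM=8 GgSsHhMm=16 GgSsHhmm=8 GgSshhMM=4 GgSshhMm=8 GgSshhmm=4 GgssHHMM=4 GgssHHMm=8 GgssHHmm=4 GgssHhMM=8 GgssHhMm=16 GgssHhmm=8 GgsshhMM=4 GgsshhMm=8 Ggsshhmm=4 ggSsHHMM=2 ggSsHHMm=4 ggSsHHmm=2 ggSsHhMM=4 ggSsHhMm=8 ggSsHhmm=4 ggSshhMM=2 ggSshhMm=4 ggSshhmm=2 ggssHHMM=2 ggssHHMm=4 ggssHHmm=2 ggssHhMM=4 ggssHhMm=8 ggssHhmm=4 ggsshhMM=2 ggsshhMm=4 ggsshhmm=2
GgSsHhMM hits 8/256; gcd=8; 8÷8/256÷8 = 1/32

P(GgSsHhMM) = 1/32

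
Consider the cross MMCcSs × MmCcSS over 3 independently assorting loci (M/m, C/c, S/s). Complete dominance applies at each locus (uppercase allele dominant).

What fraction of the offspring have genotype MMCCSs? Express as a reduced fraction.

P(MMCCSs) = 1/16

MMCcSs gametes: MCS×2, MCs×2, McS×2, Mcs×2
MmCcSS gametes: MCS×2, McS×2, mCS×2, mcS×2
MMCcSs×MmCcSS grid (8·8=64): MMCCSS=4 MMCCSs=4 MMCcSS=8 MMCcSs=8 MMccSS=4 MMccSs=4 MmCCSS=4 MmCCSs=4 MmCcSS=8 MmCcSs=8 MmccSS=4 MmccSs=4
MMCCSs hits 4/64; gcd=4; 4÷4/64÷4 = 1/16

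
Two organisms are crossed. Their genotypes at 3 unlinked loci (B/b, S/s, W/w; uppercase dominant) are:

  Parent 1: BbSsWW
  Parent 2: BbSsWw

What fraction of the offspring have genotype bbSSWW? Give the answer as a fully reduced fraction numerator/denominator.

BbSsWW gametes: BSW×2, BsW×2, bSW×2, bsW×2
BbSsWw gametes: BSW×1, BSw×1, BsW×1, Bsw×1, bSW×1, bSw×1, bsW×1, bsw×1
BbSsWW×BbSsWw grid (8·8=64): BBSSWW=2 BBSSWw=2 BBSsWW=4 BBSsWw=4 BBssWW=2 BBssWw=2 BbSSWW=4 BbSSWw=4 BbSsWW=8 BbSsWw=8 BbssWW=4 BbssWw=4 bbSSWW=2 bbSSWw=2 bbSsWW=4 bbSsWw=4 bbssWW=2 bbssWw=2
bbSSWW hits 2/64; gcd=2; 2÷2/64÷2 = 1/32

P(bbSSWW) = 1/32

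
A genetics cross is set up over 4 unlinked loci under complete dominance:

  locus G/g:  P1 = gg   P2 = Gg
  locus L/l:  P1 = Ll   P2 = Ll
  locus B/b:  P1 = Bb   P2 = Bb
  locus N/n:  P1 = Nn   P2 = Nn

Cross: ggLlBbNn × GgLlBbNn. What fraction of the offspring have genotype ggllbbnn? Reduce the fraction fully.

ggLlBbNn gametes: gLBN×2, gLBn×2, gLbN×2, gLbn×2, glBN×2, glBn×2, glbN×2, glbn×2
GgLlBbNn gametes: GLBN×1, GLBn×1, GLbN×1, GLbn×1, GlBN×1, GlBn×1, GlbN×1, Glbn×1, gLBN×1, gLBn×1, gLbN×1, gLbn×1, glBN×1, glBn×1, glbN×1, glbn×1
ggLlBbNn×GgLlBbNn grid (16·16=256): GgLLBBNN=2 GgLLBBNn=4 GgLLBBnn=2 GgLLBbNN=4 GgLLBbNn=8 GgLLBbnn=4 GgLLbbNN=2 GgLLbbNn=4 GgLLbbnn=2 GgLlBBNN=4 GgLlBBNn=8 GgLlBBnn=4 GgLlBbNN=8 GgLlBbNn=16 GgLlBbnn=8 GgLlbbNN=4 GgLlbbNn=8 GgLlbbnn=4 GgllBBNN=2 GgllBBNn=4 GgllBBnn=2 GgllBbNN=4 GgllBbNn=8 GgllBbnn=4 GgllbbNN=2 GgllbbNn=4 Ggllbbnn=2 ggLLBBNN=2 ggLLBBNn=4 ggLLBBnn=2 ggLLBbNN=4 ggLLBbNn=8 ggLLBbnn=4 ggLLbbNN=2 ggLLbbNn=4 ggLLbbnn=2 ggLlBBNN=4 ggLlBBNn=8 ggLlBBnn=4 ggLlBbNN=8 ggLlBbNn=16 ggLlBbnn=8 ggLlbbNN=4 ggLlbbNn=8 ggLlbbnn=4 ggllBBNN=2 ggllBBNn=4 ggllBBnn=2 ggllBbNN=4 ggllBbNn=8 ggllBbnn=4 ggllbbNN=2 ggllbbNn=4 ggllbbnn=2
ggllbbnn hits 2/256; gcd=2; 2÷2/256÷2 = 1/128

P(ggllbbnn) = 1/128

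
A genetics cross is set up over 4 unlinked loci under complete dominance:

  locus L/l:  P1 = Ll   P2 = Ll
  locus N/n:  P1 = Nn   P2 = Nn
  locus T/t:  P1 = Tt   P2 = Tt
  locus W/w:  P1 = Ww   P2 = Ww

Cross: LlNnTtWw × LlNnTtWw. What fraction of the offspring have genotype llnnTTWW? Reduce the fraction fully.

LlNnTtWw gametes: LNTW×1, LNTw×1, LNtW×1, LNtw×1, LnTW×1, LnTw×1, LntW×1, Lntw×1, lNTW×1, lNTw×1, lNtW×1, lNtw×1, lnTW×1, lnTw×1, lntW×1, lntw×1
LlNnTtWw gametes: LNTW×1, LNTw×1, LNtW×1, LNtw×1, LnTW×1, LnTw×1, LntW×1, Lntw×1, lNTW×1, lNTw×1, lNtW×1, lNtw×1, lnTW×1, lnTw×1, lntW×1, lntw×1
LlNnTtWw×LlNnTtWw grid (16·16=256): LLNNTTWW=1 LLNNTTWw=2 LLNNTTww=1 LLNNTtWW=2 LLNNTtWw=4 LLNNTtww=2 LLNNttWW=1 LLNNttWw=2 LLNNttww=1 LLNnTTWW=2 LLNnTTWw=4 LLNnTTww=2 LLNnTtWW=4 LLNnTtWw=8 LLNnTtww=4 LLNnttWW=2 LLNnttWw=4 LLNnttww=2 LLnnTTWW=1 LLnnTTWw=2 LLnnTTww=1 LLnnTtWW=2 LLnnTtWw=4 LLnnTtww=2 LLnnttWW=1 LLnnttWw=2 LLnnttww=1 LlNNTTWW=2 LlNNTTWw=4 LlNNTTww=2 LlNNTtWW=4 LlNNTtWw=8 LlNNTtww=4 LlNNttWW=2 LlNNttWw=4 LlNNttww=2 LlNnTTWW=4 LlNnTTWw=8 LlNnTTww=4 LlNnTtWW=8 LlNnTtWw=16 LlNnTtww=8 LlNnttWW=4 LlNnttWw=8 LlNnttww=4 LlnnTTWW=2 LlnnTTWw=4 LlnnTTww=2 LlnnTtWW=4 LlnnTtWw=8 LlnnTtww=4 LlnnttWW=2 LlnnttWw=4 Llnnttww=2 llNNTTWW=1 llNNTTWw=2 llNNTTww=1 llNNTtWW=2 llNNTtWw=4 llNNTtww=2 llNNttWW=1 llNNttWw=2 llNNttww=1 llNnTTWW=2 llNnTTWw=4 llNnTTww=2 llNnTtWW=4 llNnTtWw=8 llNnTtww=4 llNnttWW=2 llNnttWw=4 llNnttww=2 llnnTTWW=1 llnnTTWw=2 llnnTTww=1 llnnTtWW=2 llnnTtWw=4 llnnTtww=2 llnnttWW=1 llnnttWw=2 llnnttww=1
llnnTTWW hits 1/256; gcd=1; 1÷1/256÷1 = 1/256

P(llnnTTWW) = 1/256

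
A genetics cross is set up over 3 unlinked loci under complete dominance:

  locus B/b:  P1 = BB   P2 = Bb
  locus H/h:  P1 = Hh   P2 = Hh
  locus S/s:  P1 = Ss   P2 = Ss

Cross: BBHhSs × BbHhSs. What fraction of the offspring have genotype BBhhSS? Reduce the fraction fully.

BBHhSs gametes: BHS×2, BHs×2, BhS×2, Bhs×2
BbHhSs gametes: BHS×1, BHs×1, BhS×1, Bhs×1, bHS×1, bHs×1, bhS×1, bhs×1
BBHhSs×BbHhSs grid (8·8=64): BBHHSS=2 BBHHSs=4 BBHHss=2 BBHhSS=4 BBHhSs=8 BBHhss=4 BBhhSS=2 BBhhSs=4 BBhhss=2 BbHHSS=2 BbHHSs=4 BbHHss=2 BbHhSS=4 BbHhSs=8 BbHhss=4 BbhhSS=2 BbhhSs=4 Bbhhss=2
BBhhSS hits 2/64; gcd=2; 2÷2/64÷2 = 1/32

P(BBhhSS) = 1/32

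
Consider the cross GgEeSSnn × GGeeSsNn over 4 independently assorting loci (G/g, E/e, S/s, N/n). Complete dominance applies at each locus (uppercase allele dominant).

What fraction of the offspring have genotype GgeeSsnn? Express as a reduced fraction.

P(GgeeSsnn) = 1/16

GgEeSSnn gametes: GESn×4, GeSn×4, gESn×4, geSn×4
GGeeSsNn gametes: GeSN×4, GeSn×4, GesN×4, Gesn×4
GgEeSSnn×GGeeSsNn grid (16·16=256): GGEeSSNn=16 GGEeSSnn=16 GGEeSsNn=16 GGEeSsnn=16 GGeeSSNn=16 GGeeSSnn=16 GGeeSsNn=16 GGeeSsnn=16 GgEeSSNn=16 GgEeSSnn=16 GgEeSsNn=16 GgEeSsnn=16 GgeeSSNn=16 GgeeSSnn=16 GgeeSsNn=16 GgeeSsnn=16
GgeeSsnn hits 16/256; gcd=16; 16÷16/256÷16 = 1/16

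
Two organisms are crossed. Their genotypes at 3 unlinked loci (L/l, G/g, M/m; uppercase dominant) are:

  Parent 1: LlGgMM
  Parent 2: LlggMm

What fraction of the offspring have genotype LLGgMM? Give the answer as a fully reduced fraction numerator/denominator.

P(LLGgMM) = 1/16

LlGgMM gametes: LGM×2, LgM×2, lGM×2, lgM×2
LlggMm gametes: LgM×2, Lgm×2, lgM×2, lgm×2
LlGgMM×LlggMm grid (8·8=64): LLGgMM=4 LLGgMm=4 LLggMM=4 LLggMm=4 LlGgMM=8 LlGgMm=8 LlggMM=8 LlggMm=8 llGgMM=4 llGgMm=4 llggMM=4 llggMm=4
LLGgMM hits 4/64; gcd=4; 4÷4/64÷4 = 1/16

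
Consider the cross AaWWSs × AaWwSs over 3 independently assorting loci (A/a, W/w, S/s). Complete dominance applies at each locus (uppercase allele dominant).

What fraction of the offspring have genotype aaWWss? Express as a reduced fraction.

AaWWSs gametes: AWS×2, AWs×2, aWS×2, aWs×2
AaWwSs gametes: AWS×1, AWs×1, AwS×1, Aws×1, aWS×1, aWs×1, awS×1, aws×1
AaWWSs×AaWwSs grid (8·8=64): AAWWSS=2 AAWWSs=4 AAWWss=2 AAWwSS=2 AAWwSs=4 AAWwss=2 AaWWSS=4 AaWWSs=8 AaWWss=4 AaWwSS=4 AaWwSs=8 AaWwss=4 aaWWSS=2 aaWWSs=4 aaWWss=2 aaWwSS=2 aaWwSs=4 aaWwss=2
aaWWss hits 2/64; gcd=2; 2÷2/64÷2 = 1/32

P(aaWWss) = 1/32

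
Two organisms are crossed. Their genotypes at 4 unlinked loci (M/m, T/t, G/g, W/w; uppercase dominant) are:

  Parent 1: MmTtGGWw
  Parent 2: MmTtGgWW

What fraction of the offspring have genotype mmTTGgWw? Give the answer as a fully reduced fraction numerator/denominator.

P(mmTTGgWw) = 1/64

MmTtGGWw gametes: MTGW×2, MTGw×2, MtGW×2, MtGw×2, mTGW×2, mTGw×2, mtGW×2, mtGw×2
MmTtGgWW gametes: MTGW×2, MTgW×2, MtGW×2, MtgW×2, mTGW×2, mTgW×2, mtGW×2, mtgW×2
MmTtGGWw×MmTtGgWW grid (16·16=256): MMTTGGWW=4 MMTTGGWw=4 MMTTGgWW=4 MMTTGgWw=4 MMTtGGWW=8 MMTtGGWw=8 MMTtGgWW=8 MMTtGgWw=8 MMttGGWW=4 MMttGGWw=4 MMttGgWW=4 MMttGgWw=4 MmTTGGWW=8 MmTTGGWw=8 MmTTGgWW=8 MmTTGgWw=8 MmTtGGWW=16 MmTtGGWw=16 MmTtGgWW=16 MmTtGgWw=16 MmttGGWW=8 MmttGGWw=8 MmttGgWW=8 MmttGgWw=8 mmTTGGWW=4 mmTTGGWw=4 mmTTGgWW=4 mmTTGgWw=4 mmTtGGWW=8 mmTtGGWw=8 mmTtGgWW=8 mmTtGgWw=8 mmttGGWW=4 mmttGGWw=4 mmttGgWW=4 mmttGgWw=4
mmTTGgWw hits 4/256; gcd=4; 4÷4/256÷4 = 1/64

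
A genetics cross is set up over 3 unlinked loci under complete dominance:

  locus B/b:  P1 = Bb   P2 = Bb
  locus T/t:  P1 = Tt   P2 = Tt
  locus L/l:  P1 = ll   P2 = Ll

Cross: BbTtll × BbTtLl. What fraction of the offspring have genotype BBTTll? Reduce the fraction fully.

P(BBTTll) = 1/32

BbTtll gametes: BTl×2, Btl×2, bTl×2, btl×2
BbTtLl gametes: BTL×1, BTl×1, BtL×1, Btl×1, bTL×1, bTl×1, btL×1, btl×1
BbTtll×BbTtLl grid (8·8=64): BBTTLl=2 BBTTll=2 BBTtLl=4 BBTtll=4 BBttLl=2 BBttll=2 BbTTLl=4 BbTTll=4 BbTtLl=8 BbTtll=8 BbttLl=4 Bbttll=4 bbTTLl=2 bbTTll=2 bbTtLl=4 bbTtll=4 bbttLl=2 bbttll=2
BBTTll hits 2/64; gcd=2; 2÷2/64÷2 = 1/32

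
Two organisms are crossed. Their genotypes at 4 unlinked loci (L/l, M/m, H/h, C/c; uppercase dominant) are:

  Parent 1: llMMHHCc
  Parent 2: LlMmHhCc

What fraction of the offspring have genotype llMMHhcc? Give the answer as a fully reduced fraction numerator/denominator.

llMMHHCc gametes: lMHC×8, lMHc×8
LlMmHhCc gametes: LMHC×1, LMHc×1, LMhC×1, LMhc×1, LmHC×1, LmHc×1, LmhC×1, Lmhc×1, lMHC×1, lMHc×1, lMhC×1, lMhc×1, lmHC×1, lmHc×1, lmhC×1, lmhc×1
llMMHHCc×LlMmHhCc grid (16·16=256): LlMMHHCC=8 LlMMHHCc=16 LlMMHHcc=8 LlMMHhCC=8 LlMMHhCc=16 LlMMHhcc=8 LlMmHHCC=8 LlMmHHCc=16 LlMmHHcc=8 LlMmHhCC=8 LlMmHhCc=16 LlMmHhcc=8 llMMHHCC=8 llMMHHCc=16 llMMHHcc=8 llMMHhCC=8 llMMHhCc=16 llMMHhcc=8 llMmHHCC=8 llMmHHCc=16 llMmHHcc=8 llMmHhCC=8 llMmHhCc=16 llMmHhcc=8
llMMHhcc hits 8/256; gcd=8; 8÷8/256÷8 = 1/32

P(llMMHhcc) = 1/32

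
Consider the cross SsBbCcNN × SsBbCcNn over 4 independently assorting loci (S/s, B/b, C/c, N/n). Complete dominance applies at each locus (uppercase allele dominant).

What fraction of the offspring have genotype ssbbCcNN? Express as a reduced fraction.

SsBbCcNN gametes: SBCN×2, SBcN×2, SbCN×2, SbcN×2, sBCN×2, sBcN×2, sbCN×2, sbcN×2
SsBbCcNn gametes: SBCN×1, SBCn×1, SBcN×1, SBcn×1, SbCN×1, SbCn×1, SbcN×1, Sbcn×1, sBCN×1, sBCn×1, sBcN×1, sBcn×1, sbCN×1, sbCn×1, sbcN×1, sbcn×1
SsBbCcNN×SsBbCcNn grid (16·16=256): SSBBCCNN=2 SSBBCCNn=2 SSBBCcNN=4 SSBBCcNn=4 SSBBccNN=2 SSBBccNn=2 SSBbCCNN=4 SSBbCCNn=4 SSBbCcNN=8 SSBbCcNn=8 SSBbccNN=4 SSBbccNn=4 SSbbCCNN=2 SSbbCCNn=2 SSbbCcNN=4 SSbbCcNn=4 SSbbccNN=2 SSbbccNn=2 SsBBCCNN=4 SsBBCCNn=4 SsBBCcNN=8 SsBBCcNn=8 SsBBccNN=4 SsBBccNn=4 SsBbCCNN=8 SsBbCCNn=8 SsBbCcNN=16 SsBbCcNn=16 SsBbccNN=8 SsBbccNn=8 SsbbCCNN=4 SsbbCCNn=4 SsbbCcNN=8 SsbbCcNn=8 SsbbccNN=4 SsbbccNn=4 ssBBCCNN=2 ssBBCCNn=2 ssBBCcNN=4 ssBBCcNn=4 ssBBccNN=2 ssBBccNn=2 ssBbCCNN=4 ssBbCCNn=4 ssBbCcNN=8 ssBbCcNn=8 ssBbccNN=4 ssBbccNn=4 ssbbCCNN=2 ssbbCCNn=2 ssbbCcNN=4 ssbbCcNn=4 ssbbccNN=2 ssbbccNn=2
ssbbCcNN hits 4/256; gcd=4; 4÷4/256÷4 = 1/64

P(ssbbCcNN) = 1/64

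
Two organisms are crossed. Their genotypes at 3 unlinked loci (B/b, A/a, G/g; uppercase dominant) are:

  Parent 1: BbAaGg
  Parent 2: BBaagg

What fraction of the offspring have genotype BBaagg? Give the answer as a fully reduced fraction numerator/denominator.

P(BBaagg) = 1/8

BbAaGg gametes: BAG×1, BAg×1, BaG×1, Bag×1, bAG×1, bAg×1, baG×1, bag×1
BBaagg gametes: Bag×8
BbAaGg×BBaagg grid (8·8=64): BBAaGg=8 BBAagg=8 BBaaGg=8 BBaagg=8 BbAaGg=8 BbAagg=8 BbaaGg=8 Bbaagg=8
BBaagg hits 8/64; gcd=8; 8÷8/64÷8 = 1/8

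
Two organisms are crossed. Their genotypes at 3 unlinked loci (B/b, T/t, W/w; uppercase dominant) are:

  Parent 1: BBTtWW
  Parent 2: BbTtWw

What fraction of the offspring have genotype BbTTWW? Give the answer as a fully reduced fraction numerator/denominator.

BBTtWW gametes: BTW×4, BtW×4
BbTtWw gametes: BTW×1, BTw×1, BtW×1, Btw×1, bTW×1, bTw×1, btW×1, btw×1
BBTtWW×BbTtWw grid (8·8=64): BBTTWW=4 BBTTWw=4 BBTtWW=8 BBTtWw=8 BBttWW=4 BBttWw=4 BbTTWW=4 BbTTWw=4 BbTtWW=8 BbTtWw=8 BbttWW=4 BbttWw=4
BbTTWW hits 4/64; gcd=4; 4÷4/64÷4 = 1/16

P(BbTTWW) = 1/16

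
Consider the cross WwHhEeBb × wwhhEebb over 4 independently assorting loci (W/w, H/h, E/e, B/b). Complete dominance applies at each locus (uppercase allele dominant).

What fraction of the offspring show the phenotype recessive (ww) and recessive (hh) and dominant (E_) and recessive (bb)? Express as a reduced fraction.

P(ww hh E_ bb) = 3/32

WwHhEeBb gametes: WHEB×1, WHEb×1, WHeB×1, WHeb×1, WhEB×1, WhEb×1, WheB×1, Wheb×1, wHEB×1, wHEb×1, wHeB×1, wHeb×1, whEB×1, whEb×1, wheB×1, wheb×1
wwhhEebb gametes: whEb×8, wheb×8
WwHhEeBb×wwhhEebb grid (16·16=256): WwHhEEBb=8 WwHhEEbb=8 WwHhEeBb=16 WwHhEebb=16 WwHheeBb=8 WwHheebb=8 WwhhEEBb=8 WwhhEEbb=8 WwhhEeBb=16 WwhhEebb=16 WwhheeBb=8 Wwhheebb=8 wwHhEEBb=8 wwHhEEbb=8 wwHhEeBb=16 wwHhEebb=16 wwHheeBb=8 wwHheebb=8 wwhhEEBb=8 wwhhEEbb=8 wwhhEeBb=16 wwhhEebb=16 wwhheeBb=8 wwhheebb=8
ww hh E_ bb hits 24/256; gcd=8; 24÷8/256÷8 = 3/32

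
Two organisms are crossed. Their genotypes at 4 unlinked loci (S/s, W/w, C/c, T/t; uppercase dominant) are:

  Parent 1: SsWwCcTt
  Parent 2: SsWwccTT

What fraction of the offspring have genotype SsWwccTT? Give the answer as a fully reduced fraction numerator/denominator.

P(SsWwccTT) = 1/16

SsWwCcTt gametes: SWCT×1, SWCt×1, SWcT×1, SWct×1, SwCT×1, SwCt×1, SwcT×1, Swct×1, sWCT×1, sWCt×1, sWcT×1, sWct×1, swCT×1, swCt×1, swcT×1, swct×1
SsWwccTT gametes: SWcT×4, SwcT×4, sWcT×4, swcT×4
SsWwCcTt×SsWwccTT grid (16·16=256): SSWWCcTT=4 SSWWCcTt=4 SSWWccTT=4 SSWWccTt=4 SSWwCcTT=8 SSWwCcTt=8 SSWwccTT=8 SSWwccTt=8 SSwwCcTT=4 SSwwCcTt=4 SSwwccTT=4 SSwwccTt=4 SsWWCcTT=8 SsWWCcTt=8 SsWWccTT=8 SsWWccTt=8 SsWwCcTT=16 SsWwCcTt=16 SsWwccTT=16 SsWwccTt=16 SswwCcTT=8 SswwCcTt=8 SswwccTT=8 SswwccTt=8 ssWWCcTT=4 ssWWCcTt=4 ssWWccTT=4 ssWWccTt=4 ssWwCcTT=8 ssWwCcTt=8 ssWwccTT=8 ssWwccTt=8 sswwCcTT=4 sswwCcTt=4 sswwccTT=4 sswwccTt=4
SsWwccTT hits 16/256; gcd=16; 16÷16/256÷16 = 1/16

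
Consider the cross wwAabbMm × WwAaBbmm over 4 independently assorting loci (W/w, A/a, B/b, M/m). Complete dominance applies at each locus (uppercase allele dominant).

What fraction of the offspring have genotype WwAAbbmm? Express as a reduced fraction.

P(WwAAbbmm) = 1/32

wwAabbMm gametes: wAbM×4, wAbm×4, wabM×4, wabm×4
WwAaBbmm gametes: WABm×2, WAbm×2, WaBm×2, Wabm×2, wABm×2, wAbm×2, waBm×2, wabm×2
wwAabbMm×WwAaBbmm grid (16·16=256): WwAABbMm=8 WwAABbmm=8 WwAAbbMm=8 WwAAbbmm=8 WwAaBbMm=16 WwAaBbmm=16 WwAabbMm=16 WwAabbmm=16 WwaaBbMm=8 WwaaBbmm=8 WwaabbMm=8 Wwaabbmm=8 wwAABbMm=8 wwAABbmm=8 wwAAbbMm=8 wwAAbbmm=8 wwAaBbMm=16 wwAaBbmm=16 wwAabbMm=16 wwAabbmm=16 wwaaBbMm=8 wwaaBbmm=8 wwaabbMm=8 wwaabbmm=8
WwAAbbmm hits 8/256; gcd=8; 8÷8/256÷8 = 1/32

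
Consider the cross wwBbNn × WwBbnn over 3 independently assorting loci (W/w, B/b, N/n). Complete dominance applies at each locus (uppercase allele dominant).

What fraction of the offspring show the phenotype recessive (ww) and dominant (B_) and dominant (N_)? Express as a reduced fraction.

P(ww B_ N_) = 3/16

wwBbNn gametes: wBN×2, wBn×2, wbN×2, wbn×2
WwBbnn gametes: WBn×2, Wbn×2, wBn×2, wbn×2
wwBbNn×WwBbnn grid (8·8=64): WwBBNn=4 WwBBnn=4 WwBbNn=8 WwBbnn=8 WwbbNn=4 Wwbbnn=4 wwBBNn=4 wwBBnn=4 wwBbNn=8 wwBbnn=8 wwbbNn=4 wwbbnn=4
ww B_ N_ hits 12/64; gcd=4; 12÷4/64÷4 = 3/16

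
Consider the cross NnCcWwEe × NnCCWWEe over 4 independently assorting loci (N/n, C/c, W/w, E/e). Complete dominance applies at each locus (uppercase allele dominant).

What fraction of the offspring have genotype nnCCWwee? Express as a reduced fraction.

P(nnCCWwee) = 1/64

NnCcWwEe gametes: NCWE×1, NCWe×1, NCwE×1, NCwe×1, NcWE×1, NcWe×1, NcwE×1, Ncwe×1, nCWE×1, nCWe×1, nCwE×1, nCwe×1, ncWE×1, ncWe×1, ncwE×1, ncwe×1
NnCCWWEe gametes: NCWE×4, NCWe×4, nCWE×4, nCWe×4
NnCcWwEe×NnCCWWEe grid (16·16=256): NNCCWWEE=4 NNCCWWEe=8 NNCCWWee=4 NNCCWwEE=4 NNCCWwEe=8 NNCCWwee=4 NNCcWWEE=4 NNCcWWEe=8 NNCcWWee=4 NNCcWwEE=4 NNCcWwEe=8 NNCcWwee=4 NnCCWWEE=8 NnCCWWEe=16 NnCCWWee=8 NnCCWwEE=8 NnCCWwEe=16 NnCCWwee=8 NnCcWWEE=8 NnCcWWEe=16 NnCcWWee=8 NnCcWwEE=8 NnCcWwEe=16 NnCcWwee=8 nnCCWWEE=4 nnCCWWEe=8 nnCCWWee=4 nnCCWwEE=4 nnCCWwEe=8 nnCCWwee=4 nnCcWWEE=4 nnCcWWEe=8 nnCcWWee=4 nnCcWwEE=4 nnCcWwEe=8 nnCcWwee=4
nnCCWwee hits 4/256; gcd=4; 4÷4/256÷4 = 1/64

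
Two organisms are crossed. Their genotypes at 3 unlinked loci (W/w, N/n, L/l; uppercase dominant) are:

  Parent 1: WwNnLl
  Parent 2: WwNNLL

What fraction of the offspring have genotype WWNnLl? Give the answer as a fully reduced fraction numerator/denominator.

P(WWNnLl) = 1/16

WwNnLl gametes: WNL×1, WNl×1, WnL×1, Wnl×1, wNL×1, wNl×1, wnL×1, wnl×1
WwNNLL gametes: WNL×4, wNL×4
WwNnLl×WwNNLL grid (8·8=64): WWNNLL=4 WWNNLl=4 WWNnLL=4 WWNnLl=4 WwNNLL=8 WwNNLl=8 WwNnLL=8 WwNnLl=8 wwNNLL=4 wwNNLl=4 wwNnLL=4 wwNnLl=4
WWNnLl hits 4/64; gcd=4; 4÷4/64÷4 = 1/16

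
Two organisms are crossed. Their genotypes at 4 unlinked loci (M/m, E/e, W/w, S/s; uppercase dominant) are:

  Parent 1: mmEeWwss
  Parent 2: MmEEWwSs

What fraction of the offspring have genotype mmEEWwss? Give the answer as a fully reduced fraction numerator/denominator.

mmEeWwss gametes: mEWs×4, mEws×4, meWs×4, mews×4
MmEEWwSs gametes: MEWS×2, MEWs×2, MEwS×2, MEws×2, mEWS×2, mEWs×2, mEwS×2, mEws×2
mmEeWwss×MmEEWwSs grid (16·16=256): MmEEWWSs=8 MmEEWWss=8 MmEEWwSs=16 MmEEWwss=16 MmEEwwSs=8 MmEEwwss=8 MmEeWWSs=8 MmEeWWss=8 MmEeWwSs=16 MmEeWwss=16 MmEewwSs=8 MmEewwss=8 mmEEWWSs=8 mmEEWWss=8 mmEEWwSs=16 mmEEWwss=16 mmEEwwSs=8 mmEEwwss=8 mmEeWWSs=8 mmEeWWss=8 mmEeWwSs=16 mmEeWwss=16 mmEewwSs=8 mmEewwss=8
mmEEWwss hits 16/256; gcd=16; 16÷16/256÷16 = 1/16

P(mmEEWwss) = 1/16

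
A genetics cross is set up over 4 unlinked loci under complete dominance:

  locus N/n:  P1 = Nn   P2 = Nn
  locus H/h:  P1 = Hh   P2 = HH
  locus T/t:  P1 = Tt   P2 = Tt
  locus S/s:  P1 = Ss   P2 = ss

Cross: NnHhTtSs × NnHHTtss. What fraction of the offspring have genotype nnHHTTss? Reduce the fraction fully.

P(nnHHTTss) = 1/64

NnHhTtSs gametes: NHTS×1, NHTs×1, NHtS×1, NHts×1, NhTS×1, NhTs×1, NhtS×1, Nhts×1, nHTS×1, nHTs×1, nHtS×1, nHts×1, nhTS×1, nhTs×1, nhtS×1, nhts×1
NnHHTtss gametes: NHTs×4, NHts×4, nHTs×4, nHts×4
NnHhTtSs×NnHHTtss grid (16·16=256): NNHHTTSs=4 NNHHTTss=4 NNHHTtSs=8 NNHHTtss=8 NNHHttSs=4 NNHHttss=4 NNHhTTSs=4 NNHhTTss=4 NNHhTtSs=8 NNHhTtss=8 NNHhttSs=4 NNHhttss=4 NnHHTTSs=8 NnHHTTss=8 NnHHTtSs=16 NnHHTtss=16 NnHHttSs=8 NnHHttss=8 NnHhTTSs=8 NnHhTTss=8 NnHhTtSs=16 NnHhTtss=16 NnHhttSs=8 NnHhttss=8 nnHHTTSs=4 nnHHTTss=4 nnHHTtSs=8 nnHHTtss=8 nnHHttSs=4 nnHHttss=4 nnHhTTSs=4 nnHhTTss=4 nnHhTtSs=8 nnHhTtss=8 nnHhttSs=4 nnHhttss=4
nnHHTTss hits 4/256; gcd=4; 4÷4/256÷4 = 1/64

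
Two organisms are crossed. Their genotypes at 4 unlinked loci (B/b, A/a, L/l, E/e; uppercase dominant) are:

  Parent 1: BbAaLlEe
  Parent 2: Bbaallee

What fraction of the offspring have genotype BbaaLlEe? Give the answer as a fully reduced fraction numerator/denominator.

P(BbaaLlEe) = 1/16

BbAaLlEe gametes: BALE×1, BALe×1, BAlE×1, BAle×1, BaLE×1, BaLe×1, BalE×1, Bale×1, bALE×1, bALe×1, bAlE×1, bAle×1, baLE×1, baLe×1, balE×1, bale×1
Bbaallee gametes: Bale×8, bale×8
BbAaLlEe×Bbaallee grid (16·16=256): BBAaLlEe=8 BBAaLlee=8 BBAallEe=8 BBAallee=8 BBaaLlEe=8 BBaaLlee=8 BBaallEe=8 BBaallee=8 BbAaLlEe=16 BbAaLlee=16 BbAallEe=16 BbAallee=16 BbaaLlEe=16 BbaaLlee=16 BbaallEe=16 Bbaallee=16 bbAaLlEe=8 bbAaLlee=8 bbAallEe=8 bbAallee=8 bbaaLlEe=8 bbaaLlee=8 bbaallEe=8 bbaallee=8
BbaaLlEe hits 16/256; gcd=16; 16÷16/256÷16 = 1/16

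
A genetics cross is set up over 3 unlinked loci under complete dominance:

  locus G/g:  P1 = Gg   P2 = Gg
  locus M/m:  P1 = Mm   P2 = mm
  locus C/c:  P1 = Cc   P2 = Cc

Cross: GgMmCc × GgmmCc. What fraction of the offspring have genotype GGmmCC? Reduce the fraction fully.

P(GGmmCC) = 1/32

GgMmCc gametes: GMC×1, GMc×1, GmC×1, Gmc×1, gMC×1, gMc×1, gmC×1, gmc×1
GgmmCc gametes: GmC×2, Gmc×2, gmC×2, gmc×2
GgMmCc×GgmmCc grid (8·8=64): GGMmCC=2 GGMmCc=4 GGMmcc=2 GGmmCC=2 GGmmCc=4 GGmmcc=2 GgMmCC=4 GgMmCc=8 GgMmcc=4 GgmmCC=4 GgmmCc=8 Ggmmcc=4 ggMmCC=2 ggMmCc=4 ggMmcc=2 ggmmCC=2 ggmmCc=4 ggmmcc=2
GGmmCC hits 2/64; gcd=2; 2÷2/64÷2 = 1/32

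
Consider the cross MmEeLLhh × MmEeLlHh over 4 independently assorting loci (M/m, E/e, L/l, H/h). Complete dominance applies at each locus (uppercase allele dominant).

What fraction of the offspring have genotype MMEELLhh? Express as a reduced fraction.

P(MMEELLhh) = 1/64

MmEeLLhh gametes: MELh×4, MeLh×4, mELh×4, meLh×4
MmEeLlHh gametes: MELH×1, MELh×1, MElH×1, MElh×1, MeLH×1, MeLh×1, MelH×1, Melh×1, mELH×1, mELh×1, mElH×1, mElh×1, meLH×1, meLh×1, melH×1, melh×1
MmEeLLhh×MmEeLlHh grid (16·16=256): MMEELLHh=4 MMEELLhh=4 MMEELlHh=4 MMEELlhh=4 MMEeLLHh=8 MMEeLLhh=8 MMEeLlHh=8 MMEeLlhh=8 MMeeLLHh=4 MMeeLLhh=4 MMeeLlHh=4 MMeeLlhh=4 MmEELLHh=8 MmEELLhh=8 MmEELlHh=8 MmEELlhh=8 MmEeLLHh=16 MmEeLLhh=16 MmEeLlHh=16 MmEeLlhh=16 MmeeLLHh=8 MmeeLLhh=8 MmeeLlHh=8 MmeeLlhh=8 mmEELLHh=4 mmEELLhh=4 mmEELlHh=4 mmEELlhh=4 mmEeLLHh=8 mmEeLLhh=8 mmEeLlHh=8 mmEeLlhh=8 mmeeLLHh=4 mmeeLLhh=4 mmeeLlHh=4 mmeeLlhh=4
MMEELLhh hits 4/256; gcd=4; 4÷4/256÷4 = 1/64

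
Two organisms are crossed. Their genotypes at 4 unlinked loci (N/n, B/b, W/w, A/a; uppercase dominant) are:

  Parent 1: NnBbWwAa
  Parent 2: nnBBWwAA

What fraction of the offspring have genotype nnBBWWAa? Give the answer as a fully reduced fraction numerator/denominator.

P(nnBBWWAa) = 1/32

NnBbWwAa gametes: NBWA×1, NBWa×1, NBwA×1, NBwa×1, NbWA×1, NbWa×1, NbwA×1, Nbwa×1, nBWA×1, nBWa×1, nBwA×1, nBwa×1, nbWA×1, nbWa×1, nbwA×1, nbwa×1
nnBBWwAA gametes: nBWA×8, nBwA×8
NnBbWwAa×nnBBWwAA grid (16·16=256): NnBBWWAA=8 NnBBWWAa=8 NnBBWwAA=16 NnBBWwAa=16 NnBBwwAA=8 NnBBwwAa=8 NnBbWWAA=8 NnBbWWAa=8 NnBbWwAA=16 NnBbWwAa=16 NnBbwwAA=8 NnBbwwAa=8 nnBBWWAA=8 nnBBWWAa=8 nnBBWwAA=16 nnBBWwAa=16 nnBBwwAA=8 nnBBwwAa=8 nnBbWWAA=8 nnBbWWAa=8 nnBbWwAA=16 nnBbWwAa=16 nnBbwwAA=8 nnBbwwAa=8
nnBBWWAa hits 8/256; gcd=8; 8÷8/256÷8 = 1/32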